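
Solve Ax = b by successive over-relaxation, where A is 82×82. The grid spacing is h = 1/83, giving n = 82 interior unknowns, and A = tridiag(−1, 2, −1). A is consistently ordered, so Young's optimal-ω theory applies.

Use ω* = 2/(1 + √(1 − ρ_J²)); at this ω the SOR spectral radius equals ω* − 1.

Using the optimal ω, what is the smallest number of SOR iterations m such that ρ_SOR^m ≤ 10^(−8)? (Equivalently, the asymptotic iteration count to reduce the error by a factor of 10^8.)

m = 244

With n=82, ρ(Jacobi) = cos(π/83) = 0.9992838.
√(1 − cos²(π/83)) = sin(π/83) ≈ 0.0378415.
Then 2/(1+√(1−ρ_J²)) = 2/(1+0.0378415); ω* = 2/1.0378415 = 1.9270765.
ρ(B_{ω*}) = ω*−1 = 0.9270765
Need (0.9270765)^m ≤ 10^(−8): m ≥ 8·ln10/|ln 0.9270765| = 18.4207/0.0757192 = 243.276 ⇒ m = 244.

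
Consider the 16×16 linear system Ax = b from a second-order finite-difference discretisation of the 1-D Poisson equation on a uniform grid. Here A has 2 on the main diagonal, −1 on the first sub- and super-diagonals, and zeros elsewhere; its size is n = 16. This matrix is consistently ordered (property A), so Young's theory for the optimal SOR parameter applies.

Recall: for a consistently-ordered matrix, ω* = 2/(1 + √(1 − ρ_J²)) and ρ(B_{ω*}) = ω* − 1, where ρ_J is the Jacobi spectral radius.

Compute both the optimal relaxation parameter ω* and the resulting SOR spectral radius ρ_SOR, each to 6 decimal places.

n=16: λ(B_J) = 1 − λ(A)/2 = cos(kπ/17); k=1 gives ρ_J = 0.982973.
√(1 − cos²(π/17)) = sin(π/17) ≈ 0.1837495.
[ω*] 2 ÷ (1 + 0.1837495) = 2 ÷ 1.1837495 = 1.689547.
and ρ(B_{ω*}) = 1.689547 − 1 = 0.689547.

ω* = 1.689547, ρ_SOR = 0.689547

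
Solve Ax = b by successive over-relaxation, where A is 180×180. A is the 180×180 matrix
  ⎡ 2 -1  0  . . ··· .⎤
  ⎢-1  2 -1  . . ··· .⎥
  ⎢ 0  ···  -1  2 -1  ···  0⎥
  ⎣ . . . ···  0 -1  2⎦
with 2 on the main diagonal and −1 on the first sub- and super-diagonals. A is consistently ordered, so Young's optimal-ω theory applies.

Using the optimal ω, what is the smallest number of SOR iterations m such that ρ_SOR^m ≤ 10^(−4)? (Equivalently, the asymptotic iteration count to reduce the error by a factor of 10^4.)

n=180: λ(B_J) = 1 − λ(A)/2 = cos(kπ/181); k=1 gives ρ_J = 0.9998494.
√(1 − cos²(π/181)) = sin(π/181) ≈ 0.0173560.
ω* = 2/(1 + 0.0173560) = 2/1.0173560 = 1.9658802.
At ω = 1.9658802 every |λ(B_ω)| = ω−1, so ρ_SOR = 0.9658802.
4·ln10 = 9.21034; −ln(0.9658802) = 0.0347155; m = ⌈9.21034/0.0347155⌉ = ⌈265.309⌉ = 266.

m = 266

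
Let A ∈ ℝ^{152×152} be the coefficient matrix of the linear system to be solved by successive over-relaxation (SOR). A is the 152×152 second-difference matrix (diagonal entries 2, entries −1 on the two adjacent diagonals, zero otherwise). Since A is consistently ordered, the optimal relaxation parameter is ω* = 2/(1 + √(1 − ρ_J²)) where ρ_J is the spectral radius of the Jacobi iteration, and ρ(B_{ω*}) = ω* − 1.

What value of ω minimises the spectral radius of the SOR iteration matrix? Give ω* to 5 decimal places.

ω* = 1.95976

B_J for the 152×152 system has eigenvalues cos(kπ/153); ρ_J = cos(π/153) = 0.99979.
√(1−ρ_J²) = |sin(π/153)| = 0.020532
[ω*] 2 ÷ (1 + 0.020532) = 2 ÷ 1.020532 = 1.95976.
and ρ(B_{ω*}) = 1.95976 − 1 = 0.95976.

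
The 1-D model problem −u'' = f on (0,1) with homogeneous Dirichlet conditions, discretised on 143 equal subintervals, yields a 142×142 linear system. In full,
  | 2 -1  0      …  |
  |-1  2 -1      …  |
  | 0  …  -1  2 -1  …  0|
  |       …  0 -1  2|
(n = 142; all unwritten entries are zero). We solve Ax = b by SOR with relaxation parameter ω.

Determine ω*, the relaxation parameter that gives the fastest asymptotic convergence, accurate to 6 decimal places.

[ρ_J] n=142: ρ(B_J) = cos(π/(n+1)) = cos(π/143) = 0.999759.
√(1−ρ_J²) simplifies to sin(π/143) = 0.0219674.
Then 2/(1+√(1−ρ_J²)) = 2/(1+0.0219674); ω* = 2/1.0219674 = 1.957010.
At ω = 1.957010 every |λ(B_ω)| = ω−1, so ρ_SOR = 0.957010.

ω* = 1.957010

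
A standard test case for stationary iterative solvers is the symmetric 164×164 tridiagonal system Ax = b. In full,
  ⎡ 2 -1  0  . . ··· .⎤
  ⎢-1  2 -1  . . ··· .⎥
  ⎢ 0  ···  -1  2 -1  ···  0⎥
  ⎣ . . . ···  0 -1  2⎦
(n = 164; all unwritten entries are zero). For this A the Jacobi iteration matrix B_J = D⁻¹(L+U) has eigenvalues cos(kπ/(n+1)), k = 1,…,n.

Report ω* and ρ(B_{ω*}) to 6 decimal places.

ω* = 1.962634, ρ_SOR = 0.962634

ρ_J = max_k |cos(kπ/165)| = cos(π/165) = 0.999819
√(1 − cos²(π/165)) = sin(π/165) ≈ 0.0190388.
ω* = 2 / (1 + 0.0190388) = 2 / 1.0190388 ≈ 1.962634.
[ρ_SOR] ω* − 1 = 0.962634.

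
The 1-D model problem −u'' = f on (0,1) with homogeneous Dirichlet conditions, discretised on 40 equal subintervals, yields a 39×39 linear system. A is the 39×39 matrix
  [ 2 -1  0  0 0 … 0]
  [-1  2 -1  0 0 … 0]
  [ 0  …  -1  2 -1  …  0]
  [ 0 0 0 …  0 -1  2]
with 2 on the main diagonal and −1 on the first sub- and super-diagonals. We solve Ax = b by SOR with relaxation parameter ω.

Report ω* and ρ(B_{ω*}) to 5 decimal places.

[ρ_J] n=39: ρ(B_J) = cos(π/(n+1)) = cos(π/40) = 0.99692.
1 − cos²(π/40) = sin²(π/40) ⇒ √(1−ρ_J²) = sin(π/40) = 0.078459.
So ω* = 2/1.078459 = 1.85450 (Young).
At ω = 1.85450 every |λ(B_ω)| = ω−1, so ρ_SOR = 0.85450.

ω* = 1.85450, ρ_SOR = 0.85450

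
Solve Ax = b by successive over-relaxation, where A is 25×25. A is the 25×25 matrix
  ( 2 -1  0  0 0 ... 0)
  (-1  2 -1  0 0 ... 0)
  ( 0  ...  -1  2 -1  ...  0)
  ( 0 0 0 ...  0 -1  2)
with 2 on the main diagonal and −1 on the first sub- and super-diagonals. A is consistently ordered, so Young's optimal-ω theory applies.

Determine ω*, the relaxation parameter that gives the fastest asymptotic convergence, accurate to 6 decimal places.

n=25: λ(B_J) = 1 − λ(A)/2 = cos(kπ/26); k=1 gives ρ_J = 0.992709.
1 − cos²(π/26) = sin²(π/26) ⇒ √(1−ρ_J²) = sin(π/26) = 0.1205367.
ω* = 2/(1+0.1205367) = 1.784859
Hence ρ(B_{ω*}) = 1.784859 − 1 = 0.784859.

ω* = 1.784859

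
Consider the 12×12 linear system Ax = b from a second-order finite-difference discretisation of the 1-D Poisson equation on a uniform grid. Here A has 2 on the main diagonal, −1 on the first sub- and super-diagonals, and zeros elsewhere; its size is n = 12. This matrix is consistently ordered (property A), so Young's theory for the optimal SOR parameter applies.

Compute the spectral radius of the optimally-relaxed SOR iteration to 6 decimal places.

ρ_SOR = 0.613794

½·tridiag(1,0,1) at n=12: λ_k = cos(kπ/13); max |λ| at k=1 ⇒ ρ_J = cos(π/13) ≈ 0.970942.
1 − cos²(π/13) = sin²(π/13) ⇒ √(1−ρ_J²) = sin(π/13) = 0.2393157.
Then 2/(1+√(1−ρ_J²)) = 2/(1+0.2393157); ω* = 2/1.2393157 = 1.613794.
ρ(B_{ω*}) = ω*−1 = 0.613794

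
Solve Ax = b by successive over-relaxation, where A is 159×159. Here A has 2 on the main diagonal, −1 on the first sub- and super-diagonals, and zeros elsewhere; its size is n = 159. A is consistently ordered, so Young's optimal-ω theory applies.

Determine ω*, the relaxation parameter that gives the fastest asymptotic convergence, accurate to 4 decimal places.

ω* = 1.9615

ρ_J = max_k |cos(kπ/160)| = cos(π/160) = 0.9998
root = sin(π/160) = 0.01963  (since 1−cos² = sin²).
ω* = 2 / (1 + 0.01963) = 2 / 1.01963 ≈ 1.9615.
ρ(B_{ω*}) = ω*−1 = 0.9615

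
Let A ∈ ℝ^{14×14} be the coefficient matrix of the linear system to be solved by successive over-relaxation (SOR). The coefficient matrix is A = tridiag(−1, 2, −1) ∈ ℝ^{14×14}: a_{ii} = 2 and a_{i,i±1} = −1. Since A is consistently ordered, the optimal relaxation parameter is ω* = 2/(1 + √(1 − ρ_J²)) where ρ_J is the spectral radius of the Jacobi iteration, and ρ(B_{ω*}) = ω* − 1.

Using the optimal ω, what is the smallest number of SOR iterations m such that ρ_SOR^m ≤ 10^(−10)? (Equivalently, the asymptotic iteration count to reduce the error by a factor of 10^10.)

m = 55

½·tridiag(1,0,1) at n=14: λ_k = cos(kπ/15); max |λ| at k=1 ⇒ ρ_J = cos(π/15) ≈ 0.9781476.
root = sin(π/15) = 0.2079117  (since 1−cos² = sin²).
Young: ω* = 2/(1+√(1−ρ_J²)) = 2/(1+0.2079117) = 2/1.2079117 = 1.6557502.
At ω = 1.6557502 every |λ(B_ω)| = ω−1, so ρ_SOR = 0.6557502.
Need (0.6557502)^m ≤ 10^(−10): m ≥ 10·ln10/|ln 0.6557502| = 23.0259/0.421975 = 54.567 ⇒ m = 55.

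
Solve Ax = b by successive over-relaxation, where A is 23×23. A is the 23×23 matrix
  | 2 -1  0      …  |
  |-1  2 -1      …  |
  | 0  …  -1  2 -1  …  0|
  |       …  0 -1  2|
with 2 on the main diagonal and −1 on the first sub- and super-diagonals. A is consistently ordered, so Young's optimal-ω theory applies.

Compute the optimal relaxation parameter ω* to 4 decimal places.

ω* = 1.7691

[ρ_J] n=23: ρ(B_J) = cos(π/(n+1)) = cos(π/24) = 0.9914.
1 − cos²(π/24) = sin²(π/24) ⇒ √(1−ρ_J²) = sin(π/24) = 0.13053.
Then 2/(1+√(1−ρ_J²)) = 2/(1+0.13053); ω* = 2/1.13053 = 1.7691.
At ω = 1.7691 every |λ(B_ω)| = ω−1, so ρ_SOR = 0.7691.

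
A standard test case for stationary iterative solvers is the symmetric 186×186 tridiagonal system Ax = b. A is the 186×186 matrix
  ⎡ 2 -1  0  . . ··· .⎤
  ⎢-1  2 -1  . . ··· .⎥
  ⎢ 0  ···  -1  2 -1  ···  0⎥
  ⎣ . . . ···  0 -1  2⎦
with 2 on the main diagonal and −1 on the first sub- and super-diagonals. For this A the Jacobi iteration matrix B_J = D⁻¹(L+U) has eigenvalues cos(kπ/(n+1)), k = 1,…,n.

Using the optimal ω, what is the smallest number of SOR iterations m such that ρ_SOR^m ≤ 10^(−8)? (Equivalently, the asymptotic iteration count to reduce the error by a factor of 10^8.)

m = 549

B_J for the 186×186 system has eigenvalues cos(kπ/187); ρ_J = cos(π/187) = 0.9998589.
√(1 − cos²(π/187)) = sin(π/187) ≈ 0.0167992.
Young: ω* = 2/(1+√(1−ρ_J²)) = 2/(1+0.0167992) = 2/1.0167992 = 1.9669567.
At ω = 1.9669567 every |λ(B_ω)| = ω−1, so ρ_SOR = 0.9669567.
For 8 digits: m = 8·ln10 / (−ln 0.9669567) = 18.4207/0.0336016 = 548.209; round up → m = 549.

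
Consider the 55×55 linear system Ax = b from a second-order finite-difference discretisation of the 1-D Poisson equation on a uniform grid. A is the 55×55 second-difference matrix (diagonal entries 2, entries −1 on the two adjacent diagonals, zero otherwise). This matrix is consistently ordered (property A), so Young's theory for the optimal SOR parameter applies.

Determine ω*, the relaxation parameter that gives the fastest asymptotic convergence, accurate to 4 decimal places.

B_J for the 55×55 system has eigenvalues cos(kπ/56); ρ_J = cos(π/56) = 0.9984.
√(1−ρ_J²) = |sin(π/56)| = 0.05607
Young: ω* = 2/(1+√(1−ρ_J²)) = 2/(1+0.05607) = 2/1.05607 = 1.8938.
ρ_SOR = ω* − 1 = 1.8938 − 1 = 0.8938.

ω* = 1.8938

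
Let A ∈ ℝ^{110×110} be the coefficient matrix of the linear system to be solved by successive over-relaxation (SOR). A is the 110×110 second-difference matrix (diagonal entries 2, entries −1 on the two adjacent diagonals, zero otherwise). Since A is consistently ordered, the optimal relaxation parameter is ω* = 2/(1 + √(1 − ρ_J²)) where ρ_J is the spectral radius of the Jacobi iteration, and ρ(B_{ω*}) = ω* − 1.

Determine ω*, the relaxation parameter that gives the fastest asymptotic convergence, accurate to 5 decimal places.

ω* = 1.94496

With n=110, ρ(Jacobi) = cos(π/111) = 0.99960.
root = sin(π/111) = 0.028299  (since 1−cos² = sin²).
Then 2/(1+√(1−ρ_J²)) = 2/(1+0.028299); ω* = 2/1.028299 = 1.94496.
and ρ(B_{ω*}) = 1.94496 − 1 = 0.94496.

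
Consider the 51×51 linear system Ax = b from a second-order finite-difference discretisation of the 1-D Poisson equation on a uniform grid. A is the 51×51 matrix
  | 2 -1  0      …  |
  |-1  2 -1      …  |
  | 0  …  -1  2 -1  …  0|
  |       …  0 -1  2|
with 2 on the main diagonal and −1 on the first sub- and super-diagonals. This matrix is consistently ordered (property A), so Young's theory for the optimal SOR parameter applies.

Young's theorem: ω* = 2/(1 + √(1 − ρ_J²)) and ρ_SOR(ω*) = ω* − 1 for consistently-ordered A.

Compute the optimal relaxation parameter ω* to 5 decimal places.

ω* = 1.88612

½·tridiag(1,0,1) at n=51: λ_k = cos(kπ/52); max |λ| at k=1 ⇒ ρ_J = cos(π/52) ≈ 0.99818.
√(1−ρ_J²) = |sin(π/52)| = 0.060378
ω* = 2/(1+0.060378) = 1.88612
and ρ(B_{ω*}) = 1.88612 − 1 = 0.88612.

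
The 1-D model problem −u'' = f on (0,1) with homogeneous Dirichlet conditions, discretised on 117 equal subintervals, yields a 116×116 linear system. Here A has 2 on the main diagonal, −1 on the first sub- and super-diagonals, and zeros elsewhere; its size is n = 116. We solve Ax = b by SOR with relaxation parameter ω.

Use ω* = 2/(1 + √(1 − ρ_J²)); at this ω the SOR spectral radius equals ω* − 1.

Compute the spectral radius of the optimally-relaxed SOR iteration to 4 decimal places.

ρ_SOR = 0.9477

n=116: λ(B_J) = 1 − λ(A)/2 = cos(kπ/117); k=1 gives ρ_J = 0.9996.
1 − cos²(π/117) = sin²(π/117) ⇒ √(1−ρ_J²) = sin(π/117) = 0.02685.
So ω* = 2/1.02685 = 1.9477 (Young).
At ω = 1.9477 every |λ(B_ω)| = ω−1, so ρ_SOR = 0.9477.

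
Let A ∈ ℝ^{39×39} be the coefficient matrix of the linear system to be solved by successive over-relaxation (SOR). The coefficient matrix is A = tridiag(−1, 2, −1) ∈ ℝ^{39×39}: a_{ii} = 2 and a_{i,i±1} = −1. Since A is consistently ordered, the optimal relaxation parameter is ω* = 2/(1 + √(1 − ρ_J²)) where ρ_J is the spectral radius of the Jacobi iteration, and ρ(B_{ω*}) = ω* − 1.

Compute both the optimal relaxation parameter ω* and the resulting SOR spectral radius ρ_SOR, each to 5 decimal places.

ω* = 1.85450, ρ_SOR = 0.85450

ρ_J = max_k |cos(kπ/40)| = cos(π/40) = 0.99692
√(1−ρ_J²) = |sin(π/40)| = 0.078459
ω* = 2/(1 + 0.078459) = 2/1.078459 = 1.85450.
[ρ_SOR] ω* − 1 = 0.85450.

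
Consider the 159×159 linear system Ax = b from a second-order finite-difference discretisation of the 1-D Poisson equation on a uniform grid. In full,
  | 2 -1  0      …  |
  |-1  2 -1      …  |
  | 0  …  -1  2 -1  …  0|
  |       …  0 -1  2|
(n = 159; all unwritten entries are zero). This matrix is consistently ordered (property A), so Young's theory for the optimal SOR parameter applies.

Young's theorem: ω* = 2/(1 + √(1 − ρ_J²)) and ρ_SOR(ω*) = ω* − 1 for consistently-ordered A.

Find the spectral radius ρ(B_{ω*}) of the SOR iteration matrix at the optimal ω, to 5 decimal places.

ρ_SOR = 0.96149

spectrum of D⁻¹(L+U) = {cos(kπ/160) : 1≤k≤159}; ρ_J = cos(π/160) = 0.99981.
√(1−ρ_J²) = |sin(π/160)| = 0.019634
ω* = 2/(1 + 0.019634) = 2/1.019634 = 1.96149.
ρ_SOR = ω* − 1 ≈ 0.96149.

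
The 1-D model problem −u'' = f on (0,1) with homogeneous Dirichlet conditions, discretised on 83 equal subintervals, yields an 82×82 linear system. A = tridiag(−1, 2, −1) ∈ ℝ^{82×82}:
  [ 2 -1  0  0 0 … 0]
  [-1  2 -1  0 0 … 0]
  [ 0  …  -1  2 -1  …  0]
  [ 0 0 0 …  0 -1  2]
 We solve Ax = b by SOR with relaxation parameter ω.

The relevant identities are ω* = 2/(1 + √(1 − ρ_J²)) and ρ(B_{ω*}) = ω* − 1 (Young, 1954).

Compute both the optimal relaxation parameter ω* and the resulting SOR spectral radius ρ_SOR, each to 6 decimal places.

ω* = 1.927077, ρ_SOR = 0.927077

B_J for the 82×82 system has eigenvalues cos(kπ/83); ρ_J = cos(π/83) = 0.999284.
√(1−ρ_J²) simplifies to sin(π/83) = 0.0378415.
[ω*] 2 ÷ (1 + 0.0378415) = 2 ÷ 1.0378415 = 1.927077.
ρ(B_{ω*}) = ω*−1 = 0.927077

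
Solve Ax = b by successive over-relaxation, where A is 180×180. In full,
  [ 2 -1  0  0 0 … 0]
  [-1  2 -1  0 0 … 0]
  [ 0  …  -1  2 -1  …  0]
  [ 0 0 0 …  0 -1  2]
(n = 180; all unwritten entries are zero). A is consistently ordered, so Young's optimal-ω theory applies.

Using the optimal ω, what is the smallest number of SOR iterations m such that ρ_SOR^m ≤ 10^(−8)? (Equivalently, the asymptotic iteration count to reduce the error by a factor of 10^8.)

spectrum of D⁻¹(L+U) = {cos(kπ/181) : 1≤k≤180}; ρ_J = cos(π/181) = 0.9998494.
root = sin(π/181) = 0.0173560  (since 1−cos² = sin²).
[ω*] 2 ÷ (1 + 0.0173560) = 2 ÷ 1.0173560 = 1.9658802.
ρ_SOR = ω* − 1 ≈ 0.9658802.
Need (0.9658802)^m ≤ 10^(−8): m ≥ 8·ln10/|ln 0.9658802| = 18.4207/0.0347155 = 530.619 ⇒ m = 531.

m = 531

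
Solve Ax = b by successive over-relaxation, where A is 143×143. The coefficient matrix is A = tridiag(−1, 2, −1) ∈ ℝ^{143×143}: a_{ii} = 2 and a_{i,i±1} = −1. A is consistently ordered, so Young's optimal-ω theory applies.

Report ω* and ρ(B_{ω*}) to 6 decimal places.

ρ_J = max_k |cos(kπ/144)| = cos(π/144) = 0.999762
root = sin(π/144) = 0.0218149  (since 1−cos² = sin²).
ω* = 2 / (1 + 0.0218149) = 2 / 1.0218149 ≈ 1.957302.
At ω = 1.957302 every |λ(B_ω)| = ω−1, so ρ_SOR = 0.957302.

ω* = 1.957302, ρ_SOR = 0.957302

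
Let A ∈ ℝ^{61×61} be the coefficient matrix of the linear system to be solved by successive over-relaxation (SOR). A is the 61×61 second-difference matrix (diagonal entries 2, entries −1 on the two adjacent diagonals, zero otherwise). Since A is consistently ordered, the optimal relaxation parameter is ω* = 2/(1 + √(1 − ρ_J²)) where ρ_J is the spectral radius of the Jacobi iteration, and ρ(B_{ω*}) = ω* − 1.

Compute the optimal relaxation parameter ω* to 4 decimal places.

n=61: λ(B_J) = 1 − λ(A)/2 = cos(kπ/62); k=1 gives ρ_J = 0.9987.
√(1 − cos²(π/62)) = sin(π/62) ≈ 0.05065.
Young: ω* = 2/(1+√(1−ρ_J²)) = 2/(1+0.05065) = 2/1.05065 = 1.9036.
[ρ_SOR] ω* − 1 = 0.9036.

ω* = 1.9036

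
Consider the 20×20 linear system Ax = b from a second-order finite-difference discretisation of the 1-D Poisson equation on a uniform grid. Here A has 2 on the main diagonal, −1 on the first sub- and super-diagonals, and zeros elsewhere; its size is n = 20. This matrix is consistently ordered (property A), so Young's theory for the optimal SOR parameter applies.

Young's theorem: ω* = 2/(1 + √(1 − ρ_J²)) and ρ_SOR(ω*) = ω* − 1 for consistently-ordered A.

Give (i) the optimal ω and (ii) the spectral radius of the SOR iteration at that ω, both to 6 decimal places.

[ρ_J] n=20: ρ(B_J) = cos(π/(n+1)) = cos(π/21) = 0.988831.
1 − cos²(π/21) = sin²(π/21) ⇒ √(1−ρ_J²) = sin(π/21) = 0.1490423.
So ω* = 2/1.1490423 = 1.740580 (Young).
At ω = 1.740580 every |λ(B_ω)| = ω−1, so ρ_SOR = 0.740580.

ω* = 1.740580, ρ_SOR = 0.740580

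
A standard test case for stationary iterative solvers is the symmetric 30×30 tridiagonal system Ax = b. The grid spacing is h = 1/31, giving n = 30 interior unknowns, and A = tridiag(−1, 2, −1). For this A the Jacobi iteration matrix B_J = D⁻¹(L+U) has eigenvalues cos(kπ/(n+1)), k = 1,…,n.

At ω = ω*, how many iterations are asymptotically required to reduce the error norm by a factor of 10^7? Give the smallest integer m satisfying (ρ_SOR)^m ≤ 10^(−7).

m = 80

spectrum of D⁻¹(L+U) = {cos(kπ/31) : 1≤k≤30}; ρ_J = cos(π/31) = 0.9948693.
√(1 − cos²(π/31)) = sin(π/31) ≈ 0.1011683.
Then 2/(1+√(1−ρ_J²)) = 2/(1+0.1011683); ω* = 2/1.1011683 = 1.8162528.
[ρ_SOR] ω* − 1 = 0.8162528.
ρ_SOR^m ≤ 10^(−7) ⇔ m ≥ 7·ln10/(−ln 0.8162528) = 16.1181/0.203031 = 79.387; m = ⌈79.387⌉ = 80.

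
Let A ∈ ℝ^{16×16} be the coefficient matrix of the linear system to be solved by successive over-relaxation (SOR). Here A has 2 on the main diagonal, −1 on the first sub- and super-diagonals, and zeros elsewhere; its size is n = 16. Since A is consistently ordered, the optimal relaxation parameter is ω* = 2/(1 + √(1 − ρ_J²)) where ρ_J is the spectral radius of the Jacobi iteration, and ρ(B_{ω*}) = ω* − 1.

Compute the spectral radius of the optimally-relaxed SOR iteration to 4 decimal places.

B_J for the 16×16 system has eigenvalues cos(kπ/17); ρ_J = cos(π/17) = 0.9830.
1 − cos²(π/17) = sin²(π/17) ⇒ √(1−ρ_J²) = sin(π/17) = 0.18375.
ω* = 2/(1+0.18375) = 1.6895
[ρ_SOR] ω* − 1 = 0.6895.

ρ_SOR = 0.6895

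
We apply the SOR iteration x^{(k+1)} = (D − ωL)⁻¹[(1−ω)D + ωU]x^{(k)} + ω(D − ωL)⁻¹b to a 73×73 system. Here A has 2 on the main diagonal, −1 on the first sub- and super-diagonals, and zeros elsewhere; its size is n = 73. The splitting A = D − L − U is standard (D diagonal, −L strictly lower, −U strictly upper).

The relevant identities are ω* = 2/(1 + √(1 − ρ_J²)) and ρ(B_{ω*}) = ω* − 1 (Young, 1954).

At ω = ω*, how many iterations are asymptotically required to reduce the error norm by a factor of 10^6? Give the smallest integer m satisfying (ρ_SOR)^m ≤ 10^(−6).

With n=73, ρ(Jacobi) = cos(π/74) = 0.9990990.
√(1−ρ_J²) = |sin(π/74)| = 0.0424412
ω* = 2/(1 + 0.0424412) = 2/1.0424412 = 1.9185734.
Hence ρ(B_{ω*}) = 1.9185734 − 1 = 0.9185734.
ρ_SOR^m ≤ 10^(−6) ⇔ m ≥ 6·ln10/(−ln 0.9185734) = 13.8155/0.0849335 = 162.663; m = ⌈162.663⌉ = 163.

m = 163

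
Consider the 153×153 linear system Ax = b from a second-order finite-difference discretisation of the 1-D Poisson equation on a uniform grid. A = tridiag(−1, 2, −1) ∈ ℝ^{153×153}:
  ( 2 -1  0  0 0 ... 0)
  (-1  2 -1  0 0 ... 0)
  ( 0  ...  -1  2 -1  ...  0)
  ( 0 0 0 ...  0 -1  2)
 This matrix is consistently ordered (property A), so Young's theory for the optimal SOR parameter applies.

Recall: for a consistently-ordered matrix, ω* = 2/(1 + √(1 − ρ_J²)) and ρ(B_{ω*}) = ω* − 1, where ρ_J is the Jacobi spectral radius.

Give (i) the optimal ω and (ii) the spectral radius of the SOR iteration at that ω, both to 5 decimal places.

ω* = 1.96002, ρ_SOR = 0.96002

spectrum of D⁻¹(L+U) = {cos(kπ/154) : 1≤k≤153}; ρ_J = cos(π/154) = 0.99979.
√(1−ρ_J²) simplifies to sin(π/154) = 0.020399.
ω* = 2 / (1 + 0.020399) = 2 / 1.020399 ≈ 1.96002.
[ρ_SOR] ω* − 1 = 0.96002.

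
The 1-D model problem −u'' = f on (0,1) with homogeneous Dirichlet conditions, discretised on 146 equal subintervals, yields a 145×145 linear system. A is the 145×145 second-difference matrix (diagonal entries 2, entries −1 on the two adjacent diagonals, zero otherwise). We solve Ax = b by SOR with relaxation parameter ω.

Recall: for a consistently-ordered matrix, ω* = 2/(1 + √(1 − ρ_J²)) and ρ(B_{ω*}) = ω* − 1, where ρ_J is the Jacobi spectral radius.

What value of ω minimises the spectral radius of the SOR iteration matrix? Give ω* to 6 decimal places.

n=145: λ(B_J) = 1 − λ(A)/2 = cos(kπ/146); k=1 gives ρ_J = 0.999769.
√(1 − cos²(π/146)) = sin(π/146) ≈ 0.0215161.
ω* = 2/(1 + 0.0215161) = 2/1.0215161 = 1.957874.
[ρ_SOR] ω* − 1 = 0.957874.

ω* = 1.957874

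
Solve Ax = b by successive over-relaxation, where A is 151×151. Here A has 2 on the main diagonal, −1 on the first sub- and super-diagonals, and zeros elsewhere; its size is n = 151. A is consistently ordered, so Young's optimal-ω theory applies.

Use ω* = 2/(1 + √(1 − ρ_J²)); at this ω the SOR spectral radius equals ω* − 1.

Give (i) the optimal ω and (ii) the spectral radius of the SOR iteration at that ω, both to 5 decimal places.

ω* = 1.95950, ρ_SOR = 0.95950

[ρ_J] n=151: ρ(B_J) = cos(π/(n+1)) = cos(π/152) = 0.99979.
1 − cos²(π/152) = sin²(π/152) ⇒ √(1−ρ_J²) = sin(π/152) = 0.020667.
Young: ω* = 2/(1+√(1−ρ_J²)) = 2/(1+0.020667) = 2/1.020667 = 1.95950.
Hence ρ(B_{ω*}) = 1.95950 − 1 = 0.95950.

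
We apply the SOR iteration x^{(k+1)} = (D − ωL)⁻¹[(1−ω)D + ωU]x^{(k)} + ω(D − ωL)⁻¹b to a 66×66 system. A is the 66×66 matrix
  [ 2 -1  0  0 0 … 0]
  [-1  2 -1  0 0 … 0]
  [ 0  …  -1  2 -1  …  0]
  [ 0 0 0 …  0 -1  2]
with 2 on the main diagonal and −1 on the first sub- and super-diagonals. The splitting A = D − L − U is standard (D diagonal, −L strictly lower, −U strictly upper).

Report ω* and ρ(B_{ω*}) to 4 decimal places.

ω* = 1.9105, ρ_SOR = 0.9105

ρ_J = max_k |cos(kπ/67)| = cos(π/67) = 0.9989
root = sin(π/67) = 0.04687  (since 1−cos² = sin²).
ω* = 2/(1 + 0.04687) = 2/1.04687 = 1.9105.
ρ_SOR = ω* − 1 ≈ 0.9105.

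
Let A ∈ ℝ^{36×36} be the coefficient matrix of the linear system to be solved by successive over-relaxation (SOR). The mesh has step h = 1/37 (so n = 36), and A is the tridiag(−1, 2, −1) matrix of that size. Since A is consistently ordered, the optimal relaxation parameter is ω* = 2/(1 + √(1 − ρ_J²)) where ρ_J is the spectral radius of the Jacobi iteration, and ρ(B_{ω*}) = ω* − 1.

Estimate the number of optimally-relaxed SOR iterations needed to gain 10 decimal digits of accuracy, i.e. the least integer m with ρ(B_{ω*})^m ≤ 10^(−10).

m = 136

spectrum of D⁻¹(L+U) = {cos(kπ/37) : 1≤k≤36}; ρ_J = cos(π/37) = 0.9963975.
1 − cos²(π/37) = sin²(π/37) ⇒ √(1−ρ_J²) = sin(π/37) = 0.0848059.
ω* = 2/(1 + 0.0848059) = 2/1.0848059 = 1.8436478.
[ρ_SOR] ω* − 1 = 0.8436478.
10·ln10 = 23.0259; −ln(0.8436478) = 0.17002; m = ⌈23.0259/0.17002⌉ = ⌈135.431⌉ = 136.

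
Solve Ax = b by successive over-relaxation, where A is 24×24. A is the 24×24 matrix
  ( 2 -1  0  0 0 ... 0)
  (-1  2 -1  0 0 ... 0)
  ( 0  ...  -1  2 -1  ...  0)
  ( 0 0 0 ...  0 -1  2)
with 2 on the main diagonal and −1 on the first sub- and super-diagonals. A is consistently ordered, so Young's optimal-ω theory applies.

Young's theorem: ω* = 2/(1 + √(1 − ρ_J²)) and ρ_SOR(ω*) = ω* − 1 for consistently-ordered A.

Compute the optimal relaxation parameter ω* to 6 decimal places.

spectrum of D⁻¹(L+U) = {cos(kπ/25) : 1≤k≤24}; ρ_J = cos(π/25) = 0.992115.
1 − cos²(π/25) = sin²(π/25) ⇒ √(1−ρ_J²) = sin(π/25) = 0.1253332.
ω* = 2/(1+0.1253332) = 1.777251
At ω = 1.777251 every |λ(B_ω)| = ω−1, so ρ_SOR = 0.777251.

ω* = 1.777251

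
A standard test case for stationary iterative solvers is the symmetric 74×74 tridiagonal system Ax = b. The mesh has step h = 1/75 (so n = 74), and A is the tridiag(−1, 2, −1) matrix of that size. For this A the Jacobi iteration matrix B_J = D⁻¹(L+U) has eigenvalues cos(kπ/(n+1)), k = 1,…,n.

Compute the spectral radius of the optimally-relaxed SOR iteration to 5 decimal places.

ρ_SOR = 0.91961

½·tridiag(1,0,1) at n=74: λ_k = cos(kπ/75); max |λ| at k=1 ⇒ ρ_J = cos(π/75) ≈ 0.99912.
√(1−ρ_J²) simplifies to sin(π/75) = 0.041876.
[ω*] 2 ÷ (1 + 0.041876) = 2 ÷ 1.041876 = 1.91961.
Hence ρ(B_{ω*}) = 1.91961 − 1 = 0.91961.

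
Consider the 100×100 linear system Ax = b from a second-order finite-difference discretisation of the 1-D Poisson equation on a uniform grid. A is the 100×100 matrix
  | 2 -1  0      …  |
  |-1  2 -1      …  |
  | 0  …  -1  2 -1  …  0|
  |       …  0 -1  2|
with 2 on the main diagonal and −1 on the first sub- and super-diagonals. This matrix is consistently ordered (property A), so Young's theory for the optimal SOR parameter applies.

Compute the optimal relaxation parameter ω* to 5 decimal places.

ρ_J = max_k |cos(kπ/101)| = cos(π/101) = 0.99952
1 − cos²(π/101) = sin²(π/101) ⇒ √(1−ρ_J²) = sin(π/101) = 0.031100.
ω* = 2/(1 + 0.031100) = 2/1.031100 = 1.93968.
ρ(B_{ω*}) = ω*−1 = 0.93968

ω* = 1.93968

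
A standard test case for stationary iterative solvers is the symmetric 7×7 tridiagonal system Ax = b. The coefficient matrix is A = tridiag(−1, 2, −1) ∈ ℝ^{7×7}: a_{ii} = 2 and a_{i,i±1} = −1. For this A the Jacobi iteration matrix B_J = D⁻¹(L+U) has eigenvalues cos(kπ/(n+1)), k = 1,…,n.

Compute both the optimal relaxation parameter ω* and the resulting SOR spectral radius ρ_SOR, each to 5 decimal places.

ρ_J = max_k |cos(kπ/8)| = cos(π/8) = 0.92388
√(1−ρ_J²) = |sin(π/8)| = 0.382683
ω* = 2 / (1 + 0.382683) = 2 / 1.382683 ≈ 1.44646.
and ρ(B_{ω*}) = 1.44646 − 1 = 0.44646.

ω* = 1.44646, ρ_SOR = 0.44646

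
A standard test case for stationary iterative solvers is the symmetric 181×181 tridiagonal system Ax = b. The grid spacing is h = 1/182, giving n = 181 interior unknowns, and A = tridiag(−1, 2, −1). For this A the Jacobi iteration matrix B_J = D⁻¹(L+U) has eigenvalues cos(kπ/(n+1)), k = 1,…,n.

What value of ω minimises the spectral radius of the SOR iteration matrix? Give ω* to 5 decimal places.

ω* = 1.96606

With n=181, ρ(Jacobi) = cos(π/182) = 0.99985.
root = sin(π/182) = 0.017261  (since 1−cos² = sin²).
ω* = 2 / (1 + 0.017261) = 2 / 1.017261 ≈ 1.96606.
ρ_SOR = ω* − 1 ≈ 0.96606.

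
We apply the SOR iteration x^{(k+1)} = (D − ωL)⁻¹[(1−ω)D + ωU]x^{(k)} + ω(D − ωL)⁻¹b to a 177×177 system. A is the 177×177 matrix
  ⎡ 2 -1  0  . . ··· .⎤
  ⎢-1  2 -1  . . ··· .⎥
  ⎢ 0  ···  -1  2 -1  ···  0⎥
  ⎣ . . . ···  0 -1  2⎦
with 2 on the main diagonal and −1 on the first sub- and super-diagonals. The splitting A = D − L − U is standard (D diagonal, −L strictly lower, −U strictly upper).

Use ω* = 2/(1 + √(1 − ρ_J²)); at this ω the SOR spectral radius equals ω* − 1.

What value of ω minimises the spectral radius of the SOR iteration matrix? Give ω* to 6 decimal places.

ω* = 1.965315

½·tridiag(1,0,1) at n=177: λ_k = cos(kπ/178); max |λ| at k=1 ⇒ ρ_J = cos(π/178) ≈ 0.999844.
√(1−ρ_J²) simplifies to sin(π/178) = 0.0176485.
[ω*] 2 ÷ (1 + 0.0176485) = 2 ÷ 1.0176485 = 1.965315.
and ρ(B_{ω*}) = 1.965315 − 1 = 0.965315.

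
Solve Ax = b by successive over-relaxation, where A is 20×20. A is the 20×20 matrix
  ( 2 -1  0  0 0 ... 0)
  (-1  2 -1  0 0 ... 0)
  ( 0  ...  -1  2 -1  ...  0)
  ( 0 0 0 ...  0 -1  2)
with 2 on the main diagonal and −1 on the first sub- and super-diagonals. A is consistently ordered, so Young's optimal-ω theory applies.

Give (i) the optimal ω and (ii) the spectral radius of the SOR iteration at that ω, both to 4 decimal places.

B_J for the 20×20 system has eigenvalues cos(kπ/21); ρ_J = cos(π/21) = 0.9888.
√(1 − cos²(π/21)) = sin(π/21) ≈ 0.14904.
ω* = 2 / (1 + 0.14904) = 2 / 1.14904 ≈ 1.7406.
[ρ_SOR] ω* − 1 = 0.7406.

ω* = 1.7406, ρ_SOR = 0.7406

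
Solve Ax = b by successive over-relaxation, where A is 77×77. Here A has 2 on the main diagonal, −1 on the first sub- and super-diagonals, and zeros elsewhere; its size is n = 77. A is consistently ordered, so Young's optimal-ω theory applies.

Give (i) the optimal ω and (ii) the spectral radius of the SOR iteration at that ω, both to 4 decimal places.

ω* = 1.9226, ρ_SOR = 0.9226

½·tridiag(1,0,1) at n=77: λ_k = cos(kπ/78); max |λ| at k=1 ⇒ ρ_J = cos(π/78) ≈ 0.9992.
√(1−ρ_J²) simplifies to sin(π/78) = 0.04027.
ω* = 2/(1 + 0.04027) = 2/1.04027 = 1.9226.
ρ_SOR = ω* − 1 ≈ 0.9226.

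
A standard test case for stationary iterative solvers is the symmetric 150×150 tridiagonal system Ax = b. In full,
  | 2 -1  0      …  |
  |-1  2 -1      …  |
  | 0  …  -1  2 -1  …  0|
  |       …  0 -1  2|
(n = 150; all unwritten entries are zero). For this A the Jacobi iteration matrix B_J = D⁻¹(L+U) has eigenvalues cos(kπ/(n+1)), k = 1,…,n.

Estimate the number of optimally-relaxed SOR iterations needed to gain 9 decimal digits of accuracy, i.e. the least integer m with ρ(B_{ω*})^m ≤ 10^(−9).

B_J for the 150×150 system has eigenvalues cos(kπ/151); ρ_J = cos(π/151) = 0.9997836.
√(1−ρ_J²) simplifies to sin(π/151) = 0.0208037.
ω* = 2 / (1 + 0.0208037) = 2 / 1.0208037 ≈ 1.9592405.
ρ_SOR = ω* − 1 ≈ 0.9592405.
ρ_SOR^m ≤ 10^(−9) ⇔ m ≥ 9·ln10/(−ln 0.9592405) = 20.7233/0.0416135 = 497.995; m = ⌈497.995⌉ = 498.

m = 498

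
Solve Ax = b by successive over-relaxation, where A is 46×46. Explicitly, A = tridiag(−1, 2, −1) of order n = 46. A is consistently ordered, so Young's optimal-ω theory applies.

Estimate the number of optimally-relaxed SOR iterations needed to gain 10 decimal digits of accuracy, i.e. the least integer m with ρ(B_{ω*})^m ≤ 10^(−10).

With n=46, ρ(Jacobi) = cos(π/47) = 0.9977669.
root = sin(π/47) = 0.0667926  (since 1−cos² = sin²).
ω* = 2/(1+0.0667926) = 1.8747787
and ρ(B_{ω*}) = 1.8747787 − 1 = 0.8747787.
10·ln10 = 23.0259; −ln(0.8747787) = 0.133784; m = ⌈23.0259/0.133784⌉ = ⌈172.113⌉ = 173.

m = 173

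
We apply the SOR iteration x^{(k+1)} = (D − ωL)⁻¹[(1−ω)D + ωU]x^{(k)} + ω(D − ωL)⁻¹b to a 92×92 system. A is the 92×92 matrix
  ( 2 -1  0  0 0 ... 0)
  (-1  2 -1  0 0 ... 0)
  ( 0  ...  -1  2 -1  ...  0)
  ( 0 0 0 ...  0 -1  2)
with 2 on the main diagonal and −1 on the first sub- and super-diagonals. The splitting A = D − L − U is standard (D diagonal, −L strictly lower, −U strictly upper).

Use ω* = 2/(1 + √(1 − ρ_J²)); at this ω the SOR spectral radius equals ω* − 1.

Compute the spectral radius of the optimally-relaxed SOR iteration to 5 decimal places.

ρ_SOR = 0.93466

n=92: λ(B_J) = 1 − λ(A)/2 = cos(kπ/93); k=1 gives ρ_J = 0.99943.
√(1−ρ_J²) = |sin(π/93)| = 0.033774
Young: ω* = 2/(1+√(1−ρ_J²)) = 2/(1+0.033774) = 2/1.033774 = 1.93466.
At ω = 1.93466 every |λ(B_ω)| = ω−1, so ρ_SOR = 0.93466.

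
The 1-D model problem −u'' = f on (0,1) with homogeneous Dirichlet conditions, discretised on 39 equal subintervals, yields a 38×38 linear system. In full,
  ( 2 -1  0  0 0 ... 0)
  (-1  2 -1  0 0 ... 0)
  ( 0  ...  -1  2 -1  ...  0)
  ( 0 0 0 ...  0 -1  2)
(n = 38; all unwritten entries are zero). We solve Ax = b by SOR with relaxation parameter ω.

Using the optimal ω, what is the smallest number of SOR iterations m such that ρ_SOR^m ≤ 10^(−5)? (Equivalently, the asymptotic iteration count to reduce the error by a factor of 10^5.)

ρ_J = max_k |cos(kπ/39)| = cos(π/39) = 0.9967573
root = sin(π/39) = 0.0804666  (since 1−cos² = sin²).
So ω* = 2/1.0804666 = 1.8510521 (Young).
At ω = 1.8510521 every |λ(B_ω)| = ω−1, so ρ_SOR = 0.8510521.
ρ_SOR^m ≤ 10^(−5) ⇔ m ≥ 5·ln10/(−ln 0.8510521) = 11.5129/0.161282 = 71.384; m = ⌈71.384⌉ = 72.

m = 72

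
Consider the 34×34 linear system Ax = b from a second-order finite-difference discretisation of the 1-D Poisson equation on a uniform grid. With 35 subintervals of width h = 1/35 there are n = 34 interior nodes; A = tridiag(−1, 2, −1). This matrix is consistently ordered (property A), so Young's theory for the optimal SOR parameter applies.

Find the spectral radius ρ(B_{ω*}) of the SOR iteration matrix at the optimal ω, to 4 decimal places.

ρ_SOR = 0.8355

ρ_J = max_k |cos(kπ/35)| = cos(π/35) = 0.9960
√(1 − cos²(π/35)) = sin(π/35) ≈ 0.08964.
Young: ω* = 2/(1+√(1−ρ_J²)) = 2/(1+0.08964) = 2/1.08964 = 1.8355.
ρ(B_{ω*}) = ω*−1 = 0.8355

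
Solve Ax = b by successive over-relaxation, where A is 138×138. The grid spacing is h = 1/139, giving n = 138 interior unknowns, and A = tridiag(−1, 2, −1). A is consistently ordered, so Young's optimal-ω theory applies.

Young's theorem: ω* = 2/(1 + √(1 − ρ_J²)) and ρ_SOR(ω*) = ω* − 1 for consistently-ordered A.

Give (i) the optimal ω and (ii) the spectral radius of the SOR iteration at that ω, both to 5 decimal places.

ω* = 1.95580, ρ_SOR = 0.95580

ρ_J = max_k |cos(kπ/139)| = cos(π/139) = 0.99974
1 − cos²(π/139) = sin²(π/139) ⇒ √(1−ρ_J²) = sin(π/139) = 0.022599.
ω* = 2/(1+0.022599) = 1.95580
Hence ρ(B_{ω*}) = 1.95580 − 1 = 0.95580.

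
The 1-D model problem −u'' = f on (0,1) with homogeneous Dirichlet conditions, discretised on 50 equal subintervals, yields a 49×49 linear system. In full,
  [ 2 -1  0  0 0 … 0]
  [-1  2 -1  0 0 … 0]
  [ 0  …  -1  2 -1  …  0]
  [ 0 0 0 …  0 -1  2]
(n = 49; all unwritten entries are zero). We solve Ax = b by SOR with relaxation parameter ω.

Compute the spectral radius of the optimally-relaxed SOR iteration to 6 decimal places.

ρ_SOR = 0.881838

[ρ_J] n=49: ρ(B_J) = cos(π/(n+1)) = cos(π/50) = 0.998027.
√(1−ρ_J²) = |sin(π/50)| = 0.0627905
Young: ω* = 2/(1+√(1−ρ_J²)) = 2/(1+0.0627905) = 2/1.0627905 = 1.881838.
ρ_SOR = ω* − 1 ≈ 0.881838.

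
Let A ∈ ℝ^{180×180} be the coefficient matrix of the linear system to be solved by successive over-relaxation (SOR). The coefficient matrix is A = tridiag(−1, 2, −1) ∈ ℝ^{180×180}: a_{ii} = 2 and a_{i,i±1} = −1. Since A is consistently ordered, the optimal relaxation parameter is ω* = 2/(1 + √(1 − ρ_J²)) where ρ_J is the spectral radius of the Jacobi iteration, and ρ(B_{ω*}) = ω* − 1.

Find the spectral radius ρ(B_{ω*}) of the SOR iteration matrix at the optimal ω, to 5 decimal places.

ρ_SOR = 0.96588

With n=180, ρ(Jacobi) = cos(π/181) = 0.99985.
1 − cos²(π/181) = sin²(π/181) ⇒ √(1−ρ_J²) = sin(π/181) = 0.017356.
Young: ω* = 2/(1+√(1−ρ_J²)) = 2/(1+0.017356) = 2/1.017356 = 1.96588.
[ρ_SOR] ω* − 1 = 0.96588.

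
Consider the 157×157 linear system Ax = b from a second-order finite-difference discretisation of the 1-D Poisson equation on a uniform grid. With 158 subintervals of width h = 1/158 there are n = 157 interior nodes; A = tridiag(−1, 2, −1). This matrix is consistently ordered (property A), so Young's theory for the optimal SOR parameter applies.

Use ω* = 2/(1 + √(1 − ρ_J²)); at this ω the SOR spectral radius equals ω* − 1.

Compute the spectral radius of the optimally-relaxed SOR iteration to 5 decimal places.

ρ_SOR = 0.96101

ρ_J = max_k |cos(kπ/158)| = cos(π/158) = 0.99980
root = sin(π/158) = 0.019882  (since 1−cos² = sin²).
ω* = 2/(1+0.019882) = 1.96101
At ω = 1.96101 every |λ(B_ω)| = ω−1, so ρ_SOR = 0.96101.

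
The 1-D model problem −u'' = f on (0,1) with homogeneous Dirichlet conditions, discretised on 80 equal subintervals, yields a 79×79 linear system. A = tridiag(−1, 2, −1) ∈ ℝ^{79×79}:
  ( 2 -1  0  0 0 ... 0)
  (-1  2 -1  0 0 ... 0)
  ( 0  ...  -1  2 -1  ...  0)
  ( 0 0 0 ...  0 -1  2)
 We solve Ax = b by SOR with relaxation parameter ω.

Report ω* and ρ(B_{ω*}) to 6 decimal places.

½·tridiag(1,0,1) at n=79: λ_k = cos(kπ/80); max |λ| at k=1 ⇒ ρ_J = cos(π/80) ≈ 0.999229.
√(1−ρ_J²) simplifies to sin(π/80) = 0.0392598.
So ω* = 2/1.0392598 = 1.924447 (Young).
and ρ(B_{ω*}) = 1.924447 − 1 = 0.924447.

ω* = 1.924447, ρ_SOR = 0.924447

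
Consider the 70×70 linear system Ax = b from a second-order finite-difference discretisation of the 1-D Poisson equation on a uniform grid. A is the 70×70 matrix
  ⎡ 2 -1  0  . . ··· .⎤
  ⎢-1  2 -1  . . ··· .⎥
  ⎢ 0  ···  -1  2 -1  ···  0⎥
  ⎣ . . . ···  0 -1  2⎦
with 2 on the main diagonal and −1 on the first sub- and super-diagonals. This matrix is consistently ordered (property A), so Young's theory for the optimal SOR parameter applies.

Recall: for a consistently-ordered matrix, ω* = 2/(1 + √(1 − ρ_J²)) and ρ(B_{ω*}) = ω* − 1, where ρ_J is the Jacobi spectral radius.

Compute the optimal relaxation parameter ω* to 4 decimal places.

B_J for the 70×70 system has eigenvalues cos(kπ/71); ρ_J = cos(π/71) = 0.9990.
√(1−ρ_J²) = |sin(π/71)| = 0.04423
Then 2/(1+√(1−ρ_J²)) = 2/(1+0.04423); ω* = 2/1.04423 = 1.9153.
ρ(B_{ω*}) = ω*−1 = 0.9153

ω* = 1.9153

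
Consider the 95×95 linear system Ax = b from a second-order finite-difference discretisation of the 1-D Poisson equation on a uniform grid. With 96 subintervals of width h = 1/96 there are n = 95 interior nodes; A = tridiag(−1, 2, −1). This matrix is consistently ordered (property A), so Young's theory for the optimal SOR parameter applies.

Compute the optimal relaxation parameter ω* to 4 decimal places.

n=95: λ(B_J) = 1 − λ(A)/2 = cos(kπ/96); k=1 gives ρ_J = 0.9995.
√(1−ρ_J²) = |sin(π/96)| = 0.03272
ω* = 2/(1 + 0.03272) = 2/1.03272 = 1.9366.
ρ(B_{ω*}) = ω*−1 = 0.9366

ω* = 1.9366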